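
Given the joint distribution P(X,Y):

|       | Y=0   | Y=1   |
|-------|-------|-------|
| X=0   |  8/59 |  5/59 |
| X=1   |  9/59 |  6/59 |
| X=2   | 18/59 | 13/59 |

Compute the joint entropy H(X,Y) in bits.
2.4451 bits

H(X,Y) = -Σ_{x,y} P(x,y) log₂ P(x,y). Per-cell terms -P(x,y)·log₂P(x,y):
  X=0: 0.39087, 0.30176
  X=1: 0.41380, 0.33536
  X=2: 0.52252, 0.48082
Sum of the 6 terms: H(X,Y) = 2.4451 bits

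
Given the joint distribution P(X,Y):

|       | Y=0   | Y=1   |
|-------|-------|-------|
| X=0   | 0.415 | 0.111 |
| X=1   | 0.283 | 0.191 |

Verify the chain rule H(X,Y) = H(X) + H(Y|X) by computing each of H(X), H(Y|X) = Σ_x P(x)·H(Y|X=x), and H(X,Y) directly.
H(X) = 0.9980 bits, H(Y|X) = 0.8521 bits, H(X,Y) = 1.8501 bits

Marginal of X (row sums):
  P(X=0) = 0.415 + 0.111 = 0.526
  P(X=1) = 0.283 + 0.191 = 0.474
H(X) = -[0.526·log₂(0.526) + 0.474·log₂(0.474)]
  = 0.487531 + 0.510517 = 0.9980 bits

H(Y|X) = Σ_x P(x)·H(Y|X=x):
  X=0: P(X=0) = 0.526, P(Y|X=0) = (415/526, 111/526) → H(Y|X=0) = 0.743441
  X=1: P(X=1) = 0.474, P(Y|X=1) = (283/474, 191/474) → H(Y|X=1) = 0.972652
H(Y|X) = 0.526·0.743441 + 0.474·0.972652 = 0.8521 bits

H(X,Y) = -Σ_{x,y} P(x,y) log₂ P(x,y). Per-cell terms -P(x,y)·log₂P(x,y):
  X=0: 0.526559, 0.352022
  X=1: 0.515379, 0.456176
Sum of the 4 terms: H(X,Y) = 1.8501 bits

Chain rule check:
  H(X) + H(Y|X) = 0.9980 + 0.8521 = 1.8501 bits
  H(X,Y) = 1.8501 bits
✓ Chain rule verified.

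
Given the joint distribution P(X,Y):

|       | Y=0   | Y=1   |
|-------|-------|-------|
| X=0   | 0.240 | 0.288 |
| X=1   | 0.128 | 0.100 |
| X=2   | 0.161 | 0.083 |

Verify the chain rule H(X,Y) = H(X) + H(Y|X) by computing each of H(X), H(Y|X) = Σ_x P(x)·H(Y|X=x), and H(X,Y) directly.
H(X) = 1.4693 bits, H(Y|X) = 0.9761 bits, H(X,Y) = 2.4454 bits

Marginal of X (row sums):
  P(X=0) = 0.240 + 0.288 = 0.528
  P(X=1) = 0.128 + 0.100 = 0.228
  P(X=2) = 0.161 + 0.083 = 0.244
H(X) = -[0.528·log₂(0.528) + 0.228·log₂(0.228) + 0.244·log₂(0.244)]
  = 0.48649 + 0.48630 + 0.49655 = 1.4693 bits

H(Y|X) = Σ_x P(x)·H(Y|X=x):
  X=0: P(X=0) = 0.528, P(Y|X=0) = (5/11, 6/11) → H(Y|X=0) = 0.99403
  X=1: P(X=1) = 0.228, P(Y|X=1) = (32/57, 25/57) → H(Y|X=1) = 0.98909
  X=2: P(X=2) = 0.244, P(Y|X=2) = (161/244, 83/244) → H(Y|X=2) = 0.92498
H(Y|X) = 0.528·0.99403 + 0.228·0.98909 + 0.244·0.92498 = 0.9761 bits

H(X,Y) = -Σ_{x,y} P(x,y) log₂ P(x,y). Per-cell terms -P(x,y)·log₂P(x,y):
  X=0: 0.49413, 0.51721
  X=1: 0.37962, 0.33219
  X=2: 0.42421, 0.29803
Sum of the 6 terms: H(X,Y) = 2.4454 bits

Chain rule check:
  H(X) + H(Y|X) = 1.4693 + 0.9761 = 2.4454 bits
  H(X,Y) = 2.4454 bits
✓ Chain rule verified.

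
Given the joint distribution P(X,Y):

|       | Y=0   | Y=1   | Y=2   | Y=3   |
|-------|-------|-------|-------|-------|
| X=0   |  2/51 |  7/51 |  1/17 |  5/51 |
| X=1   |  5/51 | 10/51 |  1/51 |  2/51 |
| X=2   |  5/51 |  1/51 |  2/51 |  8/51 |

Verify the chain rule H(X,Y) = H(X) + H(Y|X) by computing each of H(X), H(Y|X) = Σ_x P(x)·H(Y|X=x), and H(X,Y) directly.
H(X) = 1.5833 bits, H(Y|X) = 1.6881 bits, H(X,Y) = 3.2714 bits

Marginal of X (row sums):
  P(X=0) = 2/51 + 7/51 + 1/17 + 5/51 = 1/3
  P(X=1) = 5/51 + 10/51 + 1/51 + 2/51 = 6/17
  P(X=2) = 5/51 + 1/51 + 2/51 + 8/51 = 16/51
H(X) = -[(1/3)·log₂(1/3) + (6/17)·log₂(6/17) + (16/51)·log₂(16/51)]
  = 0.528321 + 0.530294 + 0.524682 = 1.5833 bits

H(Y|X) = Σ_x P(x)·H(Y|X=x):
  X=0: P(X=0) = 1/3, P(Y|X=0) = (2/17, 7/17, 3/17, 5/17) → H(Y|X=0) = 1.851227
  X=1: P(X=1) = 6/17, P(Y|X=1) = (5/18, 5/9, 1/18, 1/9) → H(Y|X=1) = 1.568318
  X=2: P(X=2) = 16/51, P(Y|X=2) = (5/16, 1/16, 1/8, 1/2) → H(Y|X=2) = 1.649397
H(Y|X) = (1/3)·1.851227 + (6/17)·1.568318 + (16/51)·1.649397 = 1.6881 bits

H(X,Y) = -Σ_{x,y} P(x,y) log₂ P(x,y). Per-cell terms -P(x,y)·log₂P(x,y):
  X=0: 0.183232, 0.393245, 0.240439, 0.328480
  X=1: 0.328480, 0.460882, 0.111224, 0.183232
  X=2: 0.328480, 0.111224, 0.183232, 0.419204
Sum of the 12 terms: H(X,Y) = 3.2714 bits

Chain rule check:
  H(X) + H(Y|X) = 1.5833 + 1.6881 = 3.2714 bits
  H(X,Y) = 3.2714 bits
✓ Chain rule verified.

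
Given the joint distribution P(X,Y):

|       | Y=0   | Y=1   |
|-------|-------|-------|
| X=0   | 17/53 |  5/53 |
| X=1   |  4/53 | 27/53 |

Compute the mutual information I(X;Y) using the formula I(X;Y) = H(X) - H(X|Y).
0.3232 bits

I(X;Y) = H(X) - H(X|Y)

Marginal of X (row sums):
  P(X=0) = 17/53 + 5/53 = 22/53
  P(X=1) = 4/53 + 27/53 = 31/53
H(X) = -[(22/53)·log₂(22/53) + (31/53)·log₂(31/53)]
  = 0.5265 + 0.4526 = 0.9791 bits

Marginal of Y (column sums):
  P(Y=0) = 17/53 + 4/53 = 21/53
  P(Y=1) = 5/53 + 27/53 = 32/53
H(X|Y) = Σ_y P(y)·H(X|Y=y):
  Y=0: P(Y=0) = 21/53, P(X|Y=0) = (17/21, 4/21) → H(X|Y=0) = 0.7025
  Y=1: P(Y=1) = 32/53, P(X|Y=1) = (5/32, 27/32) → H(X|Y=1) = 0.6253
H(X|Y) = (21/53)·0.7025 + (32/53)·0.6253 = 0.6559 bits

I(X;Y) = H(X) - H(X|Y) = 0.9791 - 0.6559 = 0.3232 bits

Cross-check via I(X;Y) = H(X) + H(Y) - H(X,Y): computing H(Y) from the column sums and H(X,Y) from the 4 cells in the same way gives H(Y) = 0.9687 bits and H(X,Y) = 1.6246 bits, so
I(X;Y) = 0.9791 + 0.9687 - 1.6246 = 0.3232 bits ✓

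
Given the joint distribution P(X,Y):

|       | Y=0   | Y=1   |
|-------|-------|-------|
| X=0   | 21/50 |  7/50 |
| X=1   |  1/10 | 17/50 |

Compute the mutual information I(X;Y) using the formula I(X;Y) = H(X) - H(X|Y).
0.2043 bits

I(X;Y) = H(X) - H(X|Y)

Marginal of X (row sums):
  P(X=0) = 21/50 + 7/50 = 14/25
  P(X=1) = 1/10 + 17/50 = 11/25
H(X) = -[(14/25)·log₂(14/25) + (11/25)·log₂(11/25)]
  = 0.46844 + 0.52115 = 0.9896 bits

Marginal of Y (column sums):
  P(Y=0) = 21/50 + 1/10 = 13/25
  P(Y=1) = 7/50 + 17/50 = 12/25
H(X|Y) = Σ_y P(y)·H(X|Y=y):
  Y=0: P(Y=0) = 13/25, P(X|Y=0) = (21/26, 5/26) → H(X|Y=0) = 0.70627
  Y=1: P(Y=1) = 12/25, P(X|Y=1) = (7/24, 17/24) → H(X|Y=1) = 0.87086
H(X|Y) = (13/25)·0.70627 + (12/25)·0.87086 = 0.7853 bits

I(X;Y) = H(X) - H(X|Y) = 0.9896 - 0.7853 = 0.2043 bits

Cross-check via I(X;Y) = H(X) + H(Y) - H(X,Y): computing H(Y) from the column sums and H(X,Y) from the 4 cells in the same way gives H(Y) = 0.9988 bits and H(X,Y) = 1.7841 bits, so
I(X;Y) = 0.9896 + 0.9988 - 1.7841 = 0.2043 bits ✓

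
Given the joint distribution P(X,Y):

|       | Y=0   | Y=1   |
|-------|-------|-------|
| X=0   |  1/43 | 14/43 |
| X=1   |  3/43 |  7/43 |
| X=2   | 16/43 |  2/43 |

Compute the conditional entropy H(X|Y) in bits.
1.0877 bits

H(X|Y) = H(X,Y) - H(Y)

H(X,Y) = -Σ_{x,y} P(x,y) log₂ P(x,y). Per-cell terms -P(x,y)·log₂P(x,y):
  X=0: 0.12619, 0.52709
  X=1: 0.26800, 0.42633
  X=2: 0.53070, 0.20587
Sum of the 6 terms: H(X,Y) = 2.0842 bits

Marginal of Y (column sums):
  P(Y=0) = 1/43 + 3/43 + 16/43 = 20/43
  P(Y=1) = 14/43 + 7/43 + 2/43 = 23/43
H(Y) = -[(20/43)·log₂(20/43) + (23/43)·log₂(23/43)]
  = 0.51364 + 0.48284 = 0.9965 bits

H(X|Y) = H(X,Y) - H(Y) = 2.0842 - 0.9965 = 1.0877 bits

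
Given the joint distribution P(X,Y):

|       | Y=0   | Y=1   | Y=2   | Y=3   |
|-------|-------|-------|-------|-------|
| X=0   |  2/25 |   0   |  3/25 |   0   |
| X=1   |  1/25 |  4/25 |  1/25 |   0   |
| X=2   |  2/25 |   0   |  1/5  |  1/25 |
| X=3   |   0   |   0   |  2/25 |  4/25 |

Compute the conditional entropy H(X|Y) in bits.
1.2363 bits

H(X|Y) = H(X,Y) - H(Y)

H(X,Y) = -Σ_{x,y} P(x,y) log₂ P(x,y). Per-cell terms -P(x,y)·log₂P(x,y):
  X=0: 0.2915085, 0.0000000, 0.3670672, 0.0000000
  X=1: 0.1857542, 0.4230170, 0.1857542, 0.0000000
  X=2: 0.2915085, 0.0000000, 0.4643856, 0.1857542
  X=3: 0.0000000, 0.0000000, 0.2915085, 0.4230170
  (cells with P = 0 contribute 0)
Sum of the 16 terms: H(X,Y) = 3.109275 bits

Marginal of Y (column sums):
  P(Y=0) = 2/25 + 1/25 + 2/25 + 0 = 1/5
  P(Y=1) = 0 + 4/25 + 0 + 0 = 4/25
  P(Y=2) = 3/25 + 1/25 + 1/5 + 2/25 = 11/25
  P(Y=3) = 0 + 0 + 1/25 + 4/25 = 1/5
H(Y) = -[(1/5)·log₂(1/5) + (4/25)·log₂(4/25) + (11/25)·log₂(11/25) + (1/5)·log₂(1/5)]
  = 0.4643856 + 0.4230170 + 0.5211468 + 0.4643856 = 1.872935 bits

H(X|Y) = H(X,Y) - H(Y) = 3.109275 - 1.872935 = 1.2363 bits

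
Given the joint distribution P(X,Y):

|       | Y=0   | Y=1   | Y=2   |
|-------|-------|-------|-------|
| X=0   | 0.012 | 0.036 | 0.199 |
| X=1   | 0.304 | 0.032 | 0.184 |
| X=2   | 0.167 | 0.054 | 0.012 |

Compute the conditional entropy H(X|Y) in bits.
1.1717 bits

H(X|Y) = H(X,Y) - H(Y)

H(X,Y) = -Σ_{x,y} P(x,y) log₂ P(x,y). Per-cell terms -P(x,y)·log₂P(x,y):
  X=0: 0.07657, 0.17265, 0.46350
  X=1: 0.52223, 0.15891, 0.44937
  X=2: 0.43121, 0.22739, 0.07657
Sum of the 9 terms: H(X,Y) = 2.5784 bits

Marginal of Y (column sums):
  P(Y=0) = 0.012 + 0.304 + 0.167 = 0.483
  P(Y=1) = 0.036 + 0.032 + 0.054 = 0.122
  P(Y=2) = 0.199 + 0.184 + 0.012 = 0.395
H(Y) = -[0.483·log₂(0.483) + 0.122·log₂(0.122) + 0.395·log₂(0.395)]
  = 0.50710 + 0.37028 + 0.52933 = 1.4067 bits

H(X|Y) = H(X,Y) - H(Y) = 2.5784 - 1.4067 = 1.1717 bits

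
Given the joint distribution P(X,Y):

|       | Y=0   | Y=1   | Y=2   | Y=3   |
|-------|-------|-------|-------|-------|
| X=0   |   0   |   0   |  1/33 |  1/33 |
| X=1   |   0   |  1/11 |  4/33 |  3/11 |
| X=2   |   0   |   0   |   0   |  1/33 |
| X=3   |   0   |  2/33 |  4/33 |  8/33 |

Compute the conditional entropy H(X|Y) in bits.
1.3808 bits

H(X|Y) = H(X,Y) - H(Y)

H(X,Y) = -Σ_{x,y} P(x,y) log₂ P(x,y). Per-cell terms -P(x,y)·log₂P(x,y):
  X=0: 0.0000, 0.0000, 0.1529, 0.1529
  X=1: 0.0000, 0.3145, 0.3690, 0.5112
  X=2: 0.0000, 0.0000, 0.0000, 0.1529
  X=3: 0.0000, 0.2451, 0.3690, 0.4956
  (cells with P = 0 contribute 0)
Sum of the 16 terms: H(X,Y) = 2.7631 bits

Marginal of Y (column sums):
  P(Y=0) = 0 + 0 + 0 + 0 = 0
  P(Y=1) = 0 + 1/11 + 0 + 2/33 = 5/33
  P(Y=2) = 1/33 + 4/33 + 0 + 4/33 = 3/11
  P(Y=3) = 1/33 + 3/11 + 1/33 + 8/33 = 19/33
H(Y) = -[(5/33)·log₂(5/33) + (3/11)·log₂(3/11) + (19/33)·log₂(19/33)]   (outcomes with P = 0 contribute 0)
  = 0.4125 + 0.5112 + 0.4586 = 1.3823 bits

H(X|Y) = H(X,Y) - H(Y) = 2.7631 - 1.3823 = 1.3808 bits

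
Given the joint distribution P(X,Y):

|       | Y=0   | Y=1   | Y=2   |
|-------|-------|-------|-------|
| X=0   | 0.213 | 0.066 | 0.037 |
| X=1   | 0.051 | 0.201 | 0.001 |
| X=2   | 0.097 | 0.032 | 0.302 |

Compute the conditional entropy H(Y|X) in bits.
1.0611 bits

H(Y|X) = H(X,Y) - H(X)

H(X,Y) = -Σ_{x,y} P(x,y) log₂ P(x,y). Per-cell terms -P(x,y)·log₂P(x,y):
  X=0: 0.47522, 0.25881, 0.17598
  X=1: 0.21896, 0.46526, 0.00997
  X=2: 0.32649, 0.15891, 0.52167
Sum of the 9 terms: H(X,Y) = 2.6113 bits

Marginal of X (row sums):
  P(X=0) = 0.213 + 0.066 + 0.037 = 0.316
  P(X=1) = 0.051 + 0.201 + 0.001 = 0.253
  P(X=2) = 0.097 + 0.032 + 0.302 = 0.431
H(X) = -[0.316·log₂(0.316) + 0.253·log₂(0.253) + 0.431·log₂(0.431)]
  = 0.52519 + 0.50165 + 0.52334 = 1.5502 bits

H(Y|X) = H(X,Y) - H(X) = 2.6113 - 1.5502 = 1.0611 bits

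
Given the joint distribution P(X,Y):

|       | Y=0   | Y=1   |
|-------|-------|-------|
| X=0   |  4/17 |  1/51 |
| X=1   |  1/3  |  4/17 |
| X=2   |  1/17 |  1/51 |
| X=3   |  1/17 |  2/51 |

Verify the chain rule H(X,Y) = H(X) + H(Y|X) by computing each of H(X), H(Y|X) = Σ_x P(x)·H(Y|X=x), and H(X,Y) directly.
H(X) = 1.5823 bits, H(Y|X) = 0.8149 bits, H(X,Y) = 2.3972 bits

Marginal of X (row sums):
  P(X=0) = 4/17 + 1/51 = 13/51
  P(X=1) = 1/3 + 4/17 = 29/51
  P(X=2) = 1/17 + 1/51 = 4/51
  P(X=3) = 1/17 + 2/51 = 5/51
H(X) = -[(13/51)·log₂(13/51) + (29/51)·log₂(29/51) + (4/51)·log₂(4/51) + (5/51)·log₂(5/51)]
  = 0.50266 + 0.46312 + 0.28803 + 0.32848 = 1.5823 bits

H(Y|X) = Σ_x P(x)·H(Y|X=x):
  X=0: P(X=0) = 13/51, P(Y|X=0) = (12/13, 1/13) → H(Y|X=0) = 0.39124
  X=1: P(X=1) = 29/51, P(Y|X=1) = (17/29, 12/29) → H(Y|X=1) = 0.97845
  X=2: P(X=2) = 4/51, P(Y|X=2) = (3/4, 1/4) → H(Y|X=2) = 0.81128
  X=3: P(X=3) = 5/51, P(Y|X=3) = (3/5, 2/5) → H(Y|X=3) = 0.97095
H(Y|X) = (13/51)·0.39124 + (29/51)·0.97845 + (4/51)·0.81128 + (5/51)·0.97095 = 0.8149 bits

H(X,Y) = -Σ_{x,y} P(x,y) log₂ P(x,y). Per-cell terms -P(x,y)·log₂P(x,y):
  X=0: 0.49117, 0.11122
  X=1: 0.52832, 0.49117
  X=2: 0.24044, 0.11122
  X=3: 0.24044, 0.18323
Sum of the 8 terms: H(X,Y) = 2.3972 bits

Chain rule check:
  H(X) + H(Y|X) = 1.5823 + 0.8149 = 2.3972 bits
  H(X,Y) = 2.3972 bits
✓ Chain rule verified.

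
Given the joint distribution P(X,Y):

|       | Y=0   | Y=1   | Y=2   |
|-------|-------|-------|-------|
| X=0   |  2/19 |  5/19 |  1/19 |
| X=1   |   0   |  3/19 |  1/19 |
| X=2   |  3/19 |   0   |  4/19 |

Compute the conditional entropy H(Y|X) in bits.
1.0806 bits

H(Y|X) = H(X,Y) - H(X)

H(X,Y) = -Σ_{x,y} P(x,y) log₂ P(x,y). Per-cell terms -P(x,y)·log₂P(x,y):
  X=0: 0.341887, 0.506842, 0.223575
  X=1: 0.000000, 0.420468, 0.223575
  X=2: 0.420468, 0.000000, 0.473248
  (cells with P = 0 contribute 0)
Sum of the 9 terms: H(X,Y) = 2.61006 bits

Marginal of X (row sums):
  P(X=0) = 2/19 + 5/19 + 1/19 = 8/19
  P(X=1) = 0 + 3/19 + 1/19 = 4/19
  P(X=2) = 3/19 + 0 + 4/19 = 7/19
H(X) = -[(8/19)·log₂(8/19) + (4/19)·log₂(4/19) + (7/19)·log₂(7/19)]
  = 0.525443 + 0.473248 + 0.530737 = 1.52943 bits

H(Y|X) = H(X,Y) - H(X) = 2.61006 - 1.52943 = 1.0806 bits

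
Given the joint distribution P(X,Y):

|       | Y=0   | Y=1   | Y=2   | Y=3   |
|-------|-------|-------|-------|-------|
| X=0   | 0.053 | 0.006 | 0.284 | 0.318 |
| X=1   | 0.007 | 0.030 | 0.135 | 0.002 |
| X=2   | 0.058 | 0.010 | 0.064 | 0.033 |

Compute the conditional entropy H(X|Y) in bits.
1.0354 bits

H(X|Y) = H(X,Y) - H(Y)

H(X,Y) = -Σ_{x,y} P(x,y) log₂ P(x,y). Per-cell terms -P(x,y)·log₂P(x,y):
  X=0: 0.22461, 0.04428, 0.51575, 0.52562
  X=1: 0.05011, 0.15177, 0.39001, 0.01793
  X=2: 0.23825, 0.06644, 0.25381, 0.16241
Sum of the 12 terms: H(X,Y) = 2.64099 bits

Marginal of Y (column sums):
  P(Y=0) = 0.053 + 0.007 + 0.058 = 0.118
  P(Y=1) = 0.006 + 0.030 + 0.010 = 0.046
  P(Y=2) = 0.284 + 0.135 + 0.064 = 0.483
  P(Y=3) = 0.318 + 0.002 + 0.033 = 0.353
H(Y) = -[0.118·log₂(0.118) + 0.046·log₂(0.046) + 0.483·log₂(0.483) + 0.353·log₂(0.353)]
  = 0.36381 + 0.20434 + 0.50710 + 0.53030 = 1.60555 bits

H(X|Y) = H(X,Y) - H(Y) = 2.64099 - 1.60555 = 1.0354 bits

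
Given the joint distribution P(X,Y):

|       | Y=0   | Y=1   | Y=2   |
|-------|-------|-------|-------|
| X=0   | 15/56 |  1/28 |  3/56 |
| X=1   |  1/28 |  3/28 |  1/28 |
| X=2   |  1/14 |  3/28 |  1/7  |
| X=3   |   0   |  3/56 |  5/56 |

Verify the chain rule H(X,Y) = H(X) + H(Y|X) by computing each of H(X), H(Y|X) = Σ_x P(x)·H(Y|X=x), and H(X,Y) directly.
H(X) = 1.9017 bits, H(Y|X) = 1.2495 bits, H(X,Y) = 3.1512 bits

Marginal of X (row sums):
  P(X=0) = 15/56 + 1/28 + 3/56 = 5/14
  P(X=1) = 1/28 + 3/28 + 1/28 = 5/28
  P(X=2) = 1/14 + 3/28 + 1/7 = 9/28
  P(X=3) = 0 + 3/56 + 5/56 = 1/7
H(X) = -[(5/14)·log₂(5/14) + (5/28)·log₂(5/28) + (9/28)·log₂(9/28) + (1/7)·log₂(1/7)]
  = 0.53051 + 0.44383 + 0.52632 + 0.40105 = 1.9017 bits

H(Y|X) = Σ_x P(x)·H(Y|X=x):
  X=0: P(X=0) = 5/14, P(Y|X=0) = (3/4, 1/10, 3/20) → H(Y|X=0) = 1.05402
  X=1: P(X=1) = 5/28, P(Y|X=1) = (1/5, 3/5, 1/5) → H(Y|X=1) = 1.37095
  X=2: P(X=2) = 9/28, P(Y|X=2) = (2/9, 1/3, 4/9) → H(Y|X=2) = 1.53049
  X=3: P(X=3) = 1/7, P(Y|X=3) = (0, 3/8, 5/8) → H(Y|X=3) = 0.95443
H(Y|X) = (5/14)·1.05402 + (5/28)·1.37095 + (9/28)·1.53049 + (1/7)·0.95443 = 1.2495 bits

H(X,Y) = -Σ_{x,y} P(x,y) log₂ P(x,y). Per-cell terms -P(x,y)·log₂P(x,y):
  X=0: 0.50905, 0.17169, 0.22620
  X=1: 0.17169, 0.34526, 0.17169
  X=2: 0.27195, 0.34526, 0.40105
  X=3: 0.00000, 0.22620, 0.31120
  (cells with P = 0 contribute 0)
Sum of the 12 terms: H(X,Y) = 3.1512 bits

Chain rule check:
  H(X) + H(Y|X) = 1.9017 + 1.2495 = 3.1512 bits
  H(X,Y) = 3.1512 bits
✓ Chain rule verified.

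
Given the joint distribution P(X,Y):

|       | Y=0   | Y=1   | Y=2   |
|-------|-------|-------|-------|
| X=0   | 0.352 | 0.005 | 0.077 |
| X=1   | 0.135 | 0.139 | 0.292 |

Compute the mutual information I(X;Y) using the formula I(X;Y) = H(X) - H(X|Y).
0.2687 bits

I(X;Y) = H(X) - H(X|Y)

Marginal of X (row sums):
  P(X=0) = 0.352 + 0.005 + 0.077 = 0.434
  P(X=1) = 0.135 + 0.139 + 0.292 = 0.566
H(X) = -[0.434·log₂(0.434) + 0.566·log₂(0.566)]
  = 0.522637 + 0.464757 = 0.98739 bits

Marginal of Y (column sums):
  P(Y=0) = 0.352 + 0.135 = 0.487
  P(Y=1) = 0.005 + 0.139 = 0.144
  P(Y=2) = 0.077 + 0.292 = 0.369
H(X|Y) = Σ_y P(y)·H(X|Y=y):
  Y=0: P(Y=0) = 0.487, P(X|Y=0) = (352/487, 135/487) → H(X|Y=0) = 0.851618
  Y=1: P(Y=1) = 0.144, P(X|Y=1) = (5/144, 139/144) → H(X|Y=1) = 0.217547
  Y=2: P(Y=2) = 0.369, P(X|Y=2) = (77/369, 292/369) → H(X|Y=2) = 0.738937
H(X|Y) = 0.487·0.851618 + 0.144·0.217547 + 0.369·0.738937 = 0.71873 bits

I(X;Y) = H(X) - H(X|Y) = 0.98739 - 0.71873 = 0.2687 bits

Cross-check via I(X;Y) = H(X) + H(Y) - H(X,Y): computing H(Y) from the column sums and H(X,Y) from the 6 cells in the same way gives H(Y) = 1.43885 bits and H(X,Y) = 2.15758 bits, so
I(X;Y) = 0.98739 + 1.43885 - 2.15758 = 0.2687 bits ✓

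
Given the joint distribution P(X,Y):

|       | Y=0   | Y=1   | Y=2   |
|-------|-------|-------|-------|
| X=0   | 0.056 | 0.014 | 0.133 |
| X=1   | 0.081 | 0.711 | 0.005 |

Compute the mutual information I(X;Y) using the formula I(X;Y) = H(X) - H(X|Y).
0.4635 bits

I(X;Y) = H(X) - H(X|Y)

Marginal of X (row sums):
  P(X=0) = 0.056 + 0.014 + 0.133 = 0.203
  P(X=1) = 0.081 + 0.711 + 0.005 = 0.797
H(X) = -[0.203·log₂(0.203) + 0.797·log₂(0.797)]
  = 0.46699 + 0.26090 = 0.72789 bits

Marginal of Y (column sums):
  P(Y=0) = 0.056 + 0.081 = 0.137
  P(Y=1) = 0.014 + 0.711 = 0.725
  P(Y=2) = 0.133 + 0.005 = 0.138
H(X|Y) = Σ_y P(y)·H(X|Y=y):
  Y=0: P(Y=0) = 0.137, P(X|Y=0) = (56/137, 81/137) → H(X|Y=0) = 0.97584
  Y=1: P(Y=1) = 0.725, P(X|Y=1) = (14/725, 711/725) → H(X|Y=1) = 0.13755
  Y=2: P(Y=2) = 0.138, P(X|Y=2) = (133/138, 5/138) → H(X|Y=2) = 0.22474
H(X|Y) = 0.137·0.97584 + 0.725·0.13755 + 0.138·0.22474 = 0.26443 bits

I(X;Y) = H(X) - H(X|Y) = 0.72789 - 0.26443 = 0.4635 bits

Cross-check via I(X;Y) = H(X) + H(Y) - H(X,Y): computing H(Y) from the column sums and H(X,Y) from the 6 cells in the same way gives H(Y) = 1.12355 bits and H(X,Y) = 1.38797 bits, so
I(X;Y) = 0.72789 + 1.12355 - 1.38797 = 0.4635 bits ✓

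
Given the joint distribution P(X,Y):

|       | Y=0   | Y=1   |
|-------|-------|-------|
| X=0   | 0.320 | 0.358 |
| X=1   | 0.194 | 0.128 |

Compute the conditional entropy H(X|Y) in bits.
0.8957 bits

H(X|Y) = H(X,Y) - H(Y)

H(X,Y) = -Σ_{x,y} P(x,y) log₂ P(x,y). Per-cell terms -P(x,y)·log₂P(x,y):
  X=0: 0.526034, 0.530545
  X=1: 0.458979, 0.379620
Sum of the 4 terms: H(X,Y) = 1.895178 bits

Marginal of Y (column sums):
  P(Y=0) = 0.320 + 0.194 = 0.514
  P(Y=1) = 0.358 + 0.128 = 0.486
H(Y) = -[0.514·log₂(0.514) + 0.486·log₂(0.486)]
  = 0.493522 + 0.505912 = 0.999434 bits

H(X|Y) = H(X,Y) - H(Y) = 1.895178 - 0.999434 = 0.8957 bits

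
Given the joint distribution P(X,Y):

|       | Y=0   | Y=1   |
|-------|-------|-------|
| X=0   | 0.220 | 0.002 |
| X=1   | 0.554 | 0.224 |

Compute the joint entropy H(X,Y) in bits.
1.4540 bits

H(X,Y) = -Σ_{x,y} P(x,y) log₂ P(x,y). Per-cell terms -P(x,y)·log₂P(x,y):
  X=0: 0.4806, 0.0179
  X=1: 0.4720, 0.4835
Sum of the 4 terms: H(X,Y) = 1.4540 bits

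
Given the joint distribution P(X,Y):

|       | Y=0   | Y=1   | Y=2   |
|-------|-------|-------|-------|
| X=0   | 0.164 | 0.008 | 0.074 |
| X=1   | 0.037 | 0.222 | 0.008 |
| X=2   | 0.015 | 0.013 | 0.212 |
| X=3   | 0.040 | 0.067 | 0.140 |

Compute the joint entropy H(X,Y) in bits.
2.9661 bits

H(X,Y) = -Σ_{x,y} P(x,y) log₂ P(x,y). Per-cell terms -P(x,y)·log₂P(x,y):
  X=0: 0.4278, 0.0557, 0.2780
  X=1: 0.1760, 0.4820, 0.0557
  X=2: 0.0909, 0.0814, 0.4744
  X=3: 0.1858, 0.2613, 0.3971
Sum of the 12 terms: H(X,Y) = 2.9661 bits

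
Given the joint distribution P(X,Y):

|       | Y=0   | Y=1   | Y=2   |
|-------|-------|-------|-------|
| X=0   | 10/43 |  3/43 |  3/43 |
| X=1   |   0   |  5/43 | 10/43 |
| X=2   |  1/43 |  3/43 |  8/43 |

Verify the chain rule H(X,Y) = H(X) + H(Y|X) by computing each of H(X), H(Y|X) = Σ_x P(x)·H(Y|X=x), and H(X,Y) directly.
H(X) = 1.5746 bits, H(Y|X) = 1.1467 bits, H(X,Y) = 2.7213 bits

Marginal of X (row sums):
  P(X=0) = 10/43 + 3/43 + 3/43 = 16/43
  P(X=1) = 0 + 5/43 + 10/43 = 15/43
  P(X=2) = 1/43 + 3/43 + 8/43 = 12/43
H(X) = -[(16/43)·log₂(16/43) + (15/43)·log₂(15/43) + (12/43)·log₂(12/43)]
  = 0.53070 + 0.53001 + 0.51385 = 1.5746 bits

H(Y|X) = Σ_x P(x)·H(Y|X=x):
  X=0: P(X=0) = 16/43, P(Y|X=0) = (5/8, 3/16, 3/16) → H(Y|X=0) = 1.32943
  X=1: P(X=1) = 15/43, P(Y|X=1) = (0, 1/3, 2/3) → H(Y|X=1) = 0.91830
  X=2: P(X=2) = 12/43, P(Y|X=2) = (1/12, 1/4, 2/3) → H(Y|X=2) = 1.18872
H(Y|X) = (16/43)·1.32943 + (15/43)·0.91830 + (12/43)·1.18872 = 1.1467 bits

H(X,Y) = -Σ_{x,y} P(x,y) log₂ P(x,y). Per-cell terms -P(x,y)·log₂P(x,y):
  X=0: 0.48938, 0.26800, 0.26800
  X=1: 0.00000, 0.36097, 0.48938
  X=2: 0.12619, 0.26800, 0.45140
  (cells with P = 0 contribute 0)
Sum of the 9 terms: H(X,Y) = 2.7213 bits

Chain rule check:
  H(X) + H(Y|X) = 1.5746 + 1.1467 = 2.7213 bits
  H(X,Y) = 2.7213 bits
✓ Chain rule verified.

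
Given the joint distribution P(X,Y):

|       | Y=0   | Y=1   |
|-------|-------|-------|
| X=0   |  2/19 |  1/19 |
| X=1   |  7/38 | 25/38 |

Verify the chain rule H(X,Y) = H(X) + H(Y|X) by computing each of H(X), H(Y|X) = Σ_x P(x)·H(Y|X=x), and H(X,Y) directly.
H(X) = 0.6292 bits, H(Y|X) = 0.7832 bits, H(X,Y) = 1.4125 bits

Marginal of X (row sums):
  P(X=0) = 2/19 + 1/19 = 3/19
  P(X=1) = 7/38 + 25/38 = 16/19
H(X) = -[(3/19)·log₂(3/19) + (16/19)·log₂(16/19)]
  = 0.420468 + 0.208781 = 0.6292 bits

H(Y|X) = Σ_x P(x)·H(Y|X=x):
  X=0: P(X=0) = 3/19, P(Y|X=0) = (2/3, 1/3) → H(Y|X=0) = 0.918296
  X=1: P(X=1) = 16/19, P(Y|X=1) = (7/32, 25/32) → H(Y|X=1) = 0.757878
H(Y|X) = (3/19)·0.918296 + (16/19)·0.757878 = 0.7832 bits

H(X,Y) = -Σ_{x,y} P(x,y) log₂ P(x,y). Per-cell terms -P(x,y)·log₂P(x,y):
  X=0: 0.341887, 0.223575
  X=1: 0.449579, 0.397415
Sum of the 4 terms: H(X,Y) = 1.4125 bits

Chain rule check:
  H(X) + H(Y|X) = 0.6292 + 0.7832 = 1.4124 bits
  H(X,Y) = 1.4125 bits
✓ Chain rule verified (Δ = 0.0001 is 4-dp rounding noise: each of the three values was rounded independently).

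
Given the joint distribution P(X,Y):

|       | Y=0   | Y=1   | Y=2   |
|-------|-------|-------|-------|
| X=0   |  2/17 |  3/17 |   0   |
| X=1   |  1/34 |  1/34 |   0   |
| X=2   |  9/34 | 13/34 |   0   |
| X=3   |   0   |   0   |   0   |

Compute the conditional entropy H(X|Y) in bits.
1.1646 bits

H(X|Y) = H(X,Y) - H(Y)

H(X,Y) = -Σ_{x,y} P(x,y) log₂ P(x,y). Per-cell terms -P(x,y)·log₂P(x,y):
  X=0: 0.36323, 0.44162, 0.00000
  X=1: 0.14963, 0.14963, 0.00000
  X=2: 0.50758, 0.53033, 0.00000
  X=3: 0.00000, 0.00000, 0.00000
  (cells with P = 0 contribute 0)
Sum of the 12 terms: H(X,Y) = 2.1420 bits

Marginal of Y (column sums):
  P(Y=0) = 2/17 + 1/34 + 9/34 + 0 = 7/17
  P(Y=1) = 3/17 + 1/34 + 13/34 + 0 = 10/17
  P(Y=2) = 0 + 0 + 0 + 0 = 0
H(Y) = -[(7/17)·log₂(7/17) + (10/17)·log₂(10/17)]   (outcomes with P = 0 contribute 0)
  = 0.52710 + 0.45031 = 0.9774 bits

H(X|Y) = H(X,Y) - H(Y) = 2.1420 - 0.9774 = 1.1646 bits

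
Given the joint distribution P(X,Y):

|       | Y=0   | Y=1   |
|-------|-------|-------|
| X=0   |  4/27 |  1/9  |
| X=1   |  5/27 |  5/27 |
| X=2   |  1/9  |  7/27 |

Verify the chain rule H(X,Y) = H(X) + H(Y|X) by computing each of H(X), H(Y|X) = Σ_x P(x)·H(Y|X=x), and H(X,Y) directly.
H(X) = 1.5664 bits, H(Y|X) = 0.9522 bits, H(X,Y) = 2.5186 bits

Marginal of X (row sums):
  P(X=0) = 4/27 + 1/9 = 7/27
  P(X=1) = 5/27 + 5/27 = 10/27
  P(X=2) = 1/9 + 7/27 = 10/27
H(X) = -[(7/27)·log₂(7/27) + (10/27)·log₂(10/27) + (10/27)·log₂(10/27)]
  = 0.50492 + 0.53073 + 0.53073 = 1.5664 bits

H(Y|X) = Σ_x P(x)·H(Y|X=x):
  X=0: P(X=0) = 7/27, P(Y|X=0) = (4/7, 3/7) → H(Y|X=0) = 0.98523
  X=1: P(X=1) = 10/27, P(Y|X=1) = (1/2, 1/2) → H(Y|X=1) = 1.00000
  X=2: P(X=2) = 10/27, P(Y|X=2) = (3/10, 7/10) → H(Y|X=2) = 0.88129
H(Y|X) = (7/27)·0.98523 + (10/27)·1.00000 + (10/27)·0.88129 = 0.9522 bits

H(X,Y) = -Σ_{x,y} P(x,y) log₂ P(x,y). Per-cell terms -P(x,y)·log₂P(x,y):
  X=0: 0.40813, 0.35221
  X=1: 0.45055, 0.45055
  X=2: 0.35221, 0.50492
Sum of the 6 terms: H(X,Y) = 2.5186 bits

Chain rule check:
  H(X) + H(Y|X) = 1.5664 + 0.9522 = 2.5186 bits
  H(X,Y) = 2.5186 bits
✓ Chain rule verified.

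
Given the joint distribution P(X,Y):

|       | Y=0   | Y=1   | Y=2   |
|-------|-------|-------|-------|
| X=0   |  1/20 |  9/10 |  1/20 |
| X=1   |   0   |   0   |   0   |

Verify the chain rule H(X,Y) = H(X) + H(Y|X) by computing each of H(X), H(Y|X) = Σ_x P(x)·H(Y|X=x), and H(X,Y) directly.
H(X) = 0.0000 bits, H(Y|X) = 0.5690 bits, H(X,Y) = 0.5690 bits

Marginal of X (row sums):
  P(X=0) = 1/20 + 9/10 + 1/20 = 1
  P(X=1) = 0 + 0 + 0 = 0
H(X) = -[1·log₂(1)]   (outcomes with P = 0 contribute 0)
  = 0.0000 bits

H(Y|X) = Σ_x P(x)·H(Y|X=x):
  X=0: P(X=0) = 1, P(Y|X=0) = (1/20, 9/10, 1/20) → H(Y|X=0) = 0.5690
  X=1: P(X=1) = 0 → contributes 0
H(Y|X) = 1·0.5690 = 0.5690 bits

H(X,Y) = -Σ_{x,y} P(x,y) log₂ P(x,y). Per-cell terms -P(x,y)·log₂P(x,y):
  X=0: 0.2161, 0.1368, 0.2161
  X=1: 0.0000, 0.0000, 0.0000
  (cells with P = 0 contribute 0)
Sum of the 6 terms: H(X,Y) = 0.5690 bits

Chain rule check:
  H(X) + H(Y|X) = 0.0000 + 0.5690 = 0.5690 bits
  H(X,Y) = 0.5690 bits
✓ Chain rule verified.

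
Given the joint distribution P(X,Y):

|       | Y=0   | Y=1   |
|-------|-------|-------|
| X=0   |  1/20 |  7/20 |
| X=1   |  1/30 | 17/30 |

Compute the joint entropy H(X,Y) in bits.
1.3741 bits

H(X,Y) = -Σ_{x,y} P(x,y) log₂ P(x,y). Per-cell terms -P(x,y)·log₂P(x,y):
  X=0: 0.2161, 0.5301
  X=1: 0.1636, 0.4643
Sum of the 4 terms: H(X,Y) = 1.3741 bits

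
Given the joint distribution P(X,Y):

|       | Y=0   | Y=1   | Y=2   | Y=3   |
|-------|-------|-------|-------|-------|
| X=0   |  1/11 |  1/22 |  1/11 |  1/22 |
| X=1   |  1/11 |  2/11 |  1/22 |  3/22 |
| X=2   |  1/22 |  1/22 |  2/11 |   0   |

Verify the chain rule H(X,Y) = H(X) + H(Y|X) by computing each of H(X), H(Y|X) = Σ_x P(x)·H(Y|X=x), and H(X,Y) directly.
H(X) = 1.5395 bits, H(Y|X) = 1.7038 bits, H(X,Y) = 3.2433 bits

Marginal of X (row sums):
  P(X=0) = 1/11 + 1/22 + 1/11 + 1/22 = 3/11
  P(X=1) = 1/11 + 2/11 + 1/22 + 3/22 = 5/11
  P(X=2) = 1/22 + 1/22 + 2/11 + 0 = 3/11
H(X) = -[(3/11)·log₂(3/11) + (5/11)·log₂(5/11) + (3/11)·log₂(3/11)]
  = 0.51122 + 0.51705 + 0.51122 = 1.5395 bits

H(Y|X) = Σ_x P(x)·H(Y|X=x):
  X=0: P(X=0) = 3/11, P(Y|X=0) = (1/3, 1/6, 1/3, 1/6) → H(Y|X=0) = 1.91830
  X=1: P(X=1) = 5/11, P(Y|X=1) = (1/5, 2/5, 1/10, 3/10) → H(Y|X=1) = 1.84644
  X=2: P(X=2) = 3/11, P(Y|X=2) = (1/6, 1/6, 2/3, 0) → H(Y|X=2) = 1.25163
H(Y|X) = (3/11)·1.91830 + (5/11)·1.84644 + (3/11)·1.25163 = 1.7038 bits

H(X,Y) = -Σ_{x,y} P(x,y) log₂ P(x,y). Per-cell terms -P(x,y)·log₂P(x,y):
  X=0: 0.31449, 0.20270, 0.31449, 0.20270
  X=1: 0.31449, 0.44717, 0.20270, 0.39197
  X=2: 0.20270, 0.20270, 0.44717, 0.00000
  (cells with P = 0 contribute 0)
Sum of the 12 terms: H(X,Y) = 3.2433 bits

Chain rule check:
  H(X) + H(Y|X) = 1.5395 + 1.7038 = 3.2433 bits
  H(X,Y) = 3.2433 bits
✓ Chain rule verified.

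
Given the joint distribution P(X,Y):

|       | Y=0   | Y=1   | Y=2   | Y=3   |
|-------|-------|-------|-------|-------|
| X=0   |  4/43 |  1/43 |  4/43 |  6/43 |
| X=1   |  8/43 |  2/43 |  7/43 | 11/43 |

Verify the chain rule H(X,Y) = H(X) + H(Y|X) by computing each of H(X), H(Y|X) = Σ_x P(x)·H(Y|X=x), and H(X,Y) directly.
H(X) = 0.9330 bits, H(Y|X) = 1.8138 bits, H(X,Y) = 2.7468 bits

Marginal of X (row sums):
  P(X=0) = 4/43 + 1/43 + 4/43 + 6/43 = 15/43
  P(X=1) = 8/43 + 2/43 + 7/43 + 11/43 = 28/43
H(X) = -[(15/43)·log₂(15/43) + (28/43)·log₂(28/43)]
  = 0.5300 + 0.4030 = 0.9330 bits

H(Y|X) = Σ_x P(x)·H(Y|X=x):
  X=0: P(X=0) = 15/43, P(Y|X=0) = (4/15, 1/15, 4/15, 2/5) → H(Y|X=0) = 1.8062
  X=1: P(X=1) = 28/43, P(Y|X=1) = (2/7, 1/14, 1/4, 11/28) → H(Y|X=1) = 1.8179
H(Y|X) = (15/43)·1.8062 + (28/43)·1.8179 = 1.8138 bits

H(X,Y) = -Σ_{x,y} P(x,y) log₂ P(x,y). Per-cell terms -P(x,y)·log₂P(x,y):
  X=0: 0.3187, 0.1262, 0.3187, 0.3965
  X=1: 0.4514, 0.2059, 0.4263, 0.5031
Sum of the 8 terms: H(X,Y) = 2.7468 bits

Chain rule check:
  H(X) + H(Y|X) = 0.9330 + 1.8138 = 2.7468 bits
  H(X,Y) = 2.7468 bits
✓ Chain rule verified.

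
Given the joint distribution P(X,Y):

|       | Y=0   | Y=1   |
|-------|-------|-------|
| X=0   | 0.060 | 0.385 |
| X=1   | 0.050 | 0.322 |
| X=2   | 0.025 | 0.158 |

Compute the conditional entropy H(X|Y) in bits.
1.4989 bits

H(X|Y) = H(X,Y) - H(Y)

H(X,Y) = -Σ_{x,y} P(x,y) log₂ P(x,y). Per-cell terms -P(x,y)·log₂P(x,y):
  X=0: 0.24353, 0.53017
  X=1: 0.21610, 0.52643
  X=2: 0.13305, 0.42060
Sum of the 6 terms: H(X,Y) = 2.0699 bits

Marginal of Y (column sums):
  P(Y=0) = 0.060 + 0.050 + 0.025 = 0.135
  P(Y=1) = 0.385 + 0.322 + 0.158 = 0.865
H(Y) = -[0.135·log₂(0.135) + 0.865·log₂(0.865)]
  = 0.39001 + 0.18098 = 0.5710 bits

H(X|Y) = H(X,Y) - H(Y) = 2.0699 - 0.5710 = 1.4989 bits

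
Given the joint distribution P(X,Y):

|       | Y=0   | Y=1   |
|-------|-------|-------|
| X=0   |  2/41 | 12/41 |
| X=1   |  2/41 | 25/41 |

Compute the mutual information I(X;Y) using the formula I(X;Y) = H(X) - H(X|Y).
0.0083 bits

I(X;Y) = H(X) - H(X|Y)

Marginal of X (row sums):
  P(X=0) = 2/41 + 12/41 = 14/41
  P(X=1) = 2/41 + 25/41 = 27/41
H(X) = -[(14/41)·log₂(14/41) + (27/41)·log₂(27/41)]
  = 0.5293 + 0.3969 = 0.9262 bits

Marginal of Y (column sums):
  P(Y=0) = 2/41 + 2/41 = 4/41
  P(Y=1) = 12/41 + 25/41 = 37/41
H(X|Y) = Σ_y P(y)·H(X|Y=y):
  Y=0: P(Y=0) = 4/41, P(X|Y=0) = (1/2, 1/2) → H(X|Y=0) = 1.0000
  Y=1: P(Y=1) = 37/41, P(X|Y=1) = (12/37, 25/37) → H(X|Y=1) = 0.9090
H(X|Y) = (4/41)·1.0000 + (37/41)·0.9090 = 0.9179 bits

I(X;Y) = H(X) - H(X|Y) = 0.9262 - 0.9179 = 0.0083 bits

Cross-check via I(X;Y) = H(X) + H(Y) - H(X,Y): computing H(Y) from the column sums and H(X,Y) from the 4 cells in the same way gives H(Y) = 0.4612 bits and H(X,Y) = 1.3791 bits, so
I(X;Y) = 0.9262 + 0.4612 - 1.3791 = 0.0083 bits ✓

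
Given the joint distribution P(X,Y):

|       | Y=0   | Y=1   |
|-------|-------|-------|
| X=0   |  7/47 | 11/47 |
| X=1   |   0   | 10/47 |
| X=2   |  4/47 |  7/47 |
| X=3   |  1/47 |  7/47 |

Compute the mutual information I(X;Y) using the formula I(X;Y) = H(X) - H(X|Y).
0.1365 bits

I(X;Y) = H(X) - H(X|Y)

Marginal of X (row sums):
  P(X=0) = 7/47 + 11/47 = 18/47
  P(X=1) = 0 + 10/47 = 10/47
  P(X=2) = 4/47 + 7/47 = 11/47
  P(X=3) = 1/47 + 7/47 = 8/47
H(X) = -[(18/47)·log₂(18/47) + (10/47)·log₂(10/47) + (11/47)·log₂(11/47) + (8/47)·log₂(8/47)]
  = 0.5303 + 0.4750 + 0.4904 + 0.4348 = 1.9305 bits

Marginal of Y (column sums):
  P(Y=0) = 7/47 + 0 + 4/47 + 1/47 = 12/47
  P(Y=1) = 11/47 + 10/47 + 7/47 + 7/47 = 35/47
H(X|Y) = Σ_y P(y)·H(X|Y=y):
  Y=0: P(Y=0) = 12/47, P(X|Y=0) = (7/12, 0, 1/3, 1/12) → H(X|Y=0) = 1.2807
  Y=1: P(Y=1) = 35/47, P(X|Y=1) = (11/35, 2/7, 1/5, 1/5) → H(X|Y=1) = 1.9700
H(X|Y) = (12/47)·1.2807 + (35/47)·1.9700 = 1.7940 bits

I(X;Y) = H(X) - H(X|Y) = 1.9305 - 1.7940 = 0.1365 bits

Cross-check via I(X;Y) = H(X) + H(Y) - H(X,Y): computing H(Y) from the column sums and H(X,Y) from the 8 cells in the same way gives H(Y) = 0.8196 bits and H(X,Y) = 2.6136 bits, so
I(X;Y) = 1.9305 + 0.8196 - 2.6136 = 0.1365 bits ✓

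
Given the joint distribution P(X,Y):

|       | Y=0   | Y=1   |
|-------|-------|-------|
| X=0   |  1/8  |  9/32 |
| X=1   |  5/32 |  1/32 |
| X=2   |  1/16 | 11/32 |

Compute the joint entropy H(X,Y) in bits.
2.2440 bits

H(X,Y) = -Σ_{x,y} P(x,y) log₂ P(x,y). Per-cell terms -P(x,y)·log₂P(x,y):
  X=0: 0.37500, 0.51471
  X=1: 0.41845, 0.15625
  X=2: 0.25000, 0.52957
Sum of the 6 terms: H(X,Y) = 2.2440 bits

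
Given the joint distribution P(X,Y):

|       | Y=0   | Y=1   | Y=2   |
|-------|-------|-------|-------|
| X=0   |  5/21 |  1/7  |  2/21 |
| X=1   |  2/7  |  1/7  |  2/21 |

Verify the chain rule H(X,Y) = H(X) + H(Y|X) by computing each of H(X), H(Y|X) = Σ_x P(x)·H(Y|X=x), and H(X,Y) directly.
H(X) = 0.9984 bits, H(Y|X) = 1.4592 bits, H(X,Y) = 2.4576 bits

Marginal of X (row sums):
  P(X=0) = 5/21 + 1/7 + 2/21 = 10/21
  P(X=1) = 2/7 + 1/7 + 2/21 = 11/21
H(X) = -[(10/21)·log₂(10/21) + (11/21)·log₂(11/21)]
  = 0.50971 + 0.48865 = 0.9984 bits

H(Y|X) = Σ_x P(x)·H(Y|X=x):
  X=0: P(X=0) = 10/21, P(Y|X=0) = (1/2, 3/10, 1/5) → H(Y|X=0) = 1.48548
  X=1: P(X=1) = 11/21, P(Y|X=1) = (6/11, 3/11, 2/11) → H(Y|X=1) = 1.43537
H(Y|X) = (10/21)·1.48548 + (11/21)·1.43537 = 1.4592 bits

H(X,Y) = -Σ_{x,y} P(x,y) log₂ P(x,y). Per-cell terms -P(x,y)·log₂P(x,y):
  X=0: 0.49295, 0.40105, 0.32308
  X=1: 0.51639, 0.40105, 0.32308
Sum of the 6 terms: H(X,Y) = 2.4576 bits

Chain rule check:
  H(X) + H(Y|X) = 0.9984 + 1.4592 = 2.4576 bits
  H(X,Y) = 2.4576 bits
✓ Chain rule verified.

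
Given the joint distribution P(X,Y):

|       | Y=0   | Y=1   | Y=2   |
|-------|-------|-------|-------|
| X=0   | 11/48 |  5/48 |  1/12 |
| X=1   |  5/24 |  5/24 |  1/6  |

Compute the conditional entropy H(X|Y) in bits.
0.9533 bits

H(X|Y) = H(X,Y) - H(Y)

H(X,Y) = -Σ_{x,y} P(x,y) log₂ P(x,y). Per-cell terms -P(x,y)·log₂P(x,y):
  X=0: 0.4871, 0.3399, 0.2987
  X=1: 0.4715, 0.4715, 0.4308
Sum of the 6 terms: H(X,Y) = 2.4995 bits

Marginal of Y (column sums):
  P(Y=0) = 11/48 + 5/24 = 7/16
  P(Y=1) = 5/48 + 5/24 = 5/16
  P(Y=2) = 1/12 + 1/6 = 1/4
H(Y) = -[(7/16)·log₂(7/16) + (5/16)·log₂(5/16) + (1/4)·log₂(1/4)]
  = 0.5218 + 0.5244 + 0.5000 = 1.5462 bits

H(X|Y) = H(X,Y) - H(Y) = 2.4995 - 1.5462 = 0.9533 bits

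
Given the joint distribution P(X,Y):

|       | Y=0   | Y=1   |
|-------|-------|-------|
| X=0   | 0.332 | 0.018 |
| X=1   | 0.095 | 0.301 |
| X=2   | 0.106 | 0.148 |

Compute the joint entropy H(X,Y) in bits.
2.2276 bits

H(X,Y) = -Σ_{x,y} P(x,y) log₂ P(x,y). Per-cell terms -P(x,y)·log₂P(x,y):
  X=0: 0.52813, 0.10433
  X=1: 0.32261, 0.52138
  X=2: 0.34321, 0.40794
Sum of the 6 terms: H(X,Y) = 2.2276 bits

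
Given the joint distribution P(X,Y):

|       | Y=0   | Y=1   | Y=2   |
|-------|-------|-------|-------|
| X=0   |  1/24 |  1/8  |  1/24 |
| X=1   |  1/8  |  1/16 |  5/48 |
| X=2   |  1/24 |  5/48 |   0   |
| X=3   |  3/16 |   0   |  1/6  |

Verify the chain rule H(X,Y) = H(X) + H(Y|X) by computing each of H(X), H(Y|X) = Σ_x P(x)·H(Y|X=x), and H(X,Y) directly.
H(X) = 1.9254 bits, H(Y|X) = 1.2112 bits, H(X,Y) = 3.1366 bits

Marginal of X (row sums):
  P(X=0) = 1/24 + 1/8 + 1/24 = 5/24
  P(X=1) = 1/8 + 1/16 + 5/48 = 7/24
  P(X=2) = 1/24 + 5/48 + 0 = 7/48
  P(X=3) = 3/16 + 0 + 1/6 = 17/48
H(X) = -[(5/24)·log₂(5/24) + (7/24)·log₂(7/24) + (7/48)·log₂(7/48) + (17/48)·log₂(17/48)]
  = 0.47147 + 0.51847 + 0.40507 + 0.53036 = 1.9254 bits

H(Y|X) = Σ_x P(x)·H(Y|X=x):
  X=0: P(X=0) = 5/24, P(Y|X=0) = (1/5, 3/5, 1/5) → H(Y|X=0) = 1.37095
  X=1: P(X=1) = 7/24, P(Y|X=1) = (3/7, 3/14, 5/14) → H(Y|X=1) = 1.53062
  X=2: P(X=2) = 7/48, P(Y|X=2) = (2/7, 5/7, 0) → H(Y|X=2) = 0.86312
  X=3: P(X=3) = 17/48, P(Y|X=3) = (9/17, 0, 8/17) → H(Y|X=3) = 0.99750
H(Y|X) = (5/24)·1.37095 + (7/24)·1.53062 + (7/48)·0.86312 + (17/48)·0.99750 = 1.2112 bits

H(X,Y) = -Σ_{x,y} P(x,y) log₂ P(x,y). Per-cell terms -P(x,y)·log₂P(x,y):
  X=0: 0.19104, 0.37500, 0.19104
  X=1: 0.37500, 0.25000, 0.33990
  X=2: 0.19104, 0.33990, 0.00000
  X=3: 0.45282, 0.00000, 0.43083
  (cells with P = 0 contribute 0)
Sum of the 12 terms: H(X,Y) = 3.1366 bits

Chain rule check:
  H(X) + H(Y|X) = 1.9254 + 1.2112 = 3.1366 bits
  H(X,Y) = 3.1366 bits
✓ Chain rule verified.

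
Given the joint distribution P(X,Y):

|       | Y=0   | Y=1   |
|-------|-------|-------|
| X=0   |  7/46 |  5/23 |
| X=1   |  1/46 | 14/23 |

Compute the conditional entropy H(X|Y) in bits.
0.7814 bits

H(X|Y) = H(X,Y) - H(Y)

H(X,Y) = -Σ_{x,y} P(x,y) log₂ P(x,y). Per-cell terms -P(x,y)·log₂P(x,y):
  X=0: 0.4133, 0.4786
  X=1: 0.1201, 0.4360
Sum of the 4 terms: H(X,Y) = 1.4480 bits

Marginal of Y (column sums):
  P(Y=0) = 7/46 + 1/46 = 4/23
  P(Y=1) = 5/23 + 14/23 = 19/23
H(Y) = -[(4/23)·log₂(4/23) + (19/23)·log₂(19/23)]
  = 0.4389 + 0.2277 = 0.6666 bits

H(X|Y) = H(X,Y) - H(Y) = 1.4480 - 0.6666 = 0.7814 bits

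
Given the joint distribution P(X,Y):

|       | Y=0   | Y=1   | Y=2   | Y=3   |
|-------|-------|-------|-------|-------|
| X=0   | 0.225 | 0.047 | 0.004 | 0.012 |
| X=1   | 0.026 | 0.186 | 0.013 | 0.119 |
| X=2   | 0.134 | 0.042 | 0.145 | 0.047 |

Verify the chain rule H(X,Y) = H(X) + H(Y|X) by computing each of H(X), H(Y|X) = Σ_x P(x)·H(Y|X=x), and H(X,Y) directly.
H(X) = 1.5775 bits, H(Y|X) = 1.4495 bits, H(X,Y) = 3.0270 bits

Marginal of X (row sums):
  P(X=0) = 0.225 + 0.047 + 0.004 + 0.012 = 0.288
  P(X=1) = 0.026 + 0.186 + 0.013 + 0.119 = 0.344
  P(X=2) = 0.134 + 0.042 + 0.145 + 0.047 = 0.368
H(X) = -[0.288·log₂(0.288) + 0.344·log₂(0.344) + 0.368·log₂(0.368)]
  = 0.51721 + 0.52959 + 0.53074 = 1.5775 bits

H(Y|X) = Σ_x P(x)·H(Y|X=x):
  X=0: P(X=0) = 0.288, P(Y|X=0) = (25/32, 47/288, 1/72, 1/24) → H(Y|X=0) = 0.98178
  X=1: P(X=1) = 0.344, P(Y|X=1) = (13/172, 93/172, 13/344, 119/344) → H(Y|X=1) = 1.46963
  X=2: P(X=2) = 0.368, P(Y|X=2) = (67/184, 21/184, 145/368, 47/368) → H(Y|X=2) = 1.79670
H(Y|X) = 0.288·0.98178 + 0.344·1.46963 + 0.368·1.79670 = 1.4495 bits

H(X,Y) = -Σ_{x,y} P(x,y) log₂ P(x,y). Per-cell terms -P(x,y)·log₂P(x,y):
  X=0: 0.48420, 0.20733, 0.03186, 0.07657
  X=1: 0.13690, 0.45135, 0.08145, 0.36545
  X=2: 0.38856, 0.19209, 0.40395, 0.20733
Sum of the 12 terms: H(X,Y) = 3.0270 bits

Chain rule check:
  H(X) + H(Y|X) = 1.5775 + 1.4495 = 3.0270 bits
  H(X,Y) = 3.0270 bits
✓ Chain rule verified.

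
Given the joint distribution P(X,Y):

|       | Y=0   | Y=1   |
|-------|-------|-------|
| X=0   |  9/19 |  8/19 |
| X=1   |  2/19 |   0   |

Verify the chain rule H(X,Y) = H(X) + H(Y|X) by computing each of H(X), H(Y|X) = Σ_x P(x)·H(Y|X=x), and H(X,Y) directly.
H(X) = 0.4855 bits, H(Y|X) = 0.8925 bits, H(X,Y) = 1.3780 bits

Marginal of X (row sums):
  P(X=0) = 9/19 + 8/19 = 17/19
  P(X=1) = 2/19 + 0 = 2/19
H(X) = -[(17/19)·log₂(17/19) + (2/19)·log₂(2/19)]
  = 0.14357 + 0.34189 = 0.4855 bits

H(Y|X) = Σ_x P(x)·H(Y|X=x):
  X=0: P(X=0) = 17/19, P(Y|X=0) = (9/17, 8/17) → H(Y|X=0) = 0.99750
  X=1: P(X=1) = 2/19, P(Y|X=1) = (1, 0) → H(Y|X=1) = 0.00000
H(Y|X) = (17/19)·0.99750 + (2/19)·0.00000 = 0.8925 bits

H(X,Y) = -Σ_{x,y} P(x,y) log₂ P(x,y). Per-cell terms -P(x,y)·log₂P(x,y):
  X=0: 0.51063, 0.52544
  X=1: 0.34189, 0.00000
  (cells with P = 0 contribute 0)
Sum of the 4 terms: H(X,Y) = 1.3780 bits

Chain rule check:
  H(X) + H(Y|X) = 0.4855 + 0.8925 = 1.3780 bits
  H(X,Y) = 1.3780 bits
✓ Chain rule verified.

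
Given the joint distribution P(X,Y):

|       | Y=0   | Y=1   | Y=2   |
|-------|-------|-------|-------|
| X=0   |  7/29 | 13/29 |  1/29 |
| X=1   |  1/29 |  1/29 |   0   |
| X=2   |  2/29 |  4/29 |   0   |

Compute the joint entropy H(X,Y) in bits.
2.1767 bits

H(X,Y) = -Σ_{x,y} P(x,y) log₂ P(x,y). Per-cell terms -P(x,y)·log₂P(x,y):
  X=0: 0.4950, 0.5189, 0.1675
  X=1: 0.1675, 0.1675, 0.0000
  X=2: 0.2661, 0.3942, 0.0000
  (cells with P = 0 contribute 0)
Sum of the 9 terms: H(X,Y) = 2.1767 bits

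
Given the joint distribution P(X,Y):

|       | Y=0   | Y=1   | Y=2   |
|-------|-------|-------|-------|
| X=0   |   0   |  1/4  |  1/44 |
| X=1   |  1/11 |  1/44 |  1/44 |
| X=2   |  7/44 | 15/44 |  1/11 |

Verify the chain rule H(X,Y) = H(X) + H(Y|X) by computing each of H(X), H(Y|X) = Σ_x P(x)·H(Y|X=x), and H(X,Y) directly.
H(X) = 1.3517 bits, H(Y|X) = 1.1007 bits, H(X,Y) = 2.4524 bits

Marginal of X (row sums):
  P(X=0) = 0 + 1/4 + 1/44 = 3/11
  P(X=1) = 1/11 + 1/44 + 1/44 = 3/22
  P(X=2) = 7/44 + 15/44 + 1/11 = 13/22
H(X) = -[(3/11)·log₂(3/11) + (3/22)·log₂(3/22) + (13/22)·log₂(13/22)]
  = 0.51122 + 0.39197 + 0.44850 = 1.3517 bits

H(Y|X) = Σ_x P(x)·H(Y|X=x):
  X=0: P(X=0) = 3/11, P(Y|X=0) = (0, 11/12, 1/12) → H(Y|X=0) = 0.41382
  X=1: P(X=1) = 3/22, P(Y|X=1) = (2/3, 1/6, 1/6) → H(Y|X=1) = 1.25163
  X=2: P(X=2) = 13/22, P(Y|X=2) = (7/26, 15/26, 2/13) → H(Y|X=2) = 1.38295
H(Y|X) = (3/11)·0.41382 + (3/22)·1.25163 + (13/22)·1.38295 = 1.1007 bits

H(X,Y) = -Σ_{x,y} P(x,y) log₂ P(x,y). Per-cell terms -P(x,y)·log₂P(x,y):
  X=0: 0.00000, 0.50000, 0.12408
  X=1: 0.31449, 0.12408, 0.12408
  X=2: 0.42192, 0.52928, 0.31449
  (cells with P = 0 contribute 0)
Sum of the 9 terms: H(X,Y) = 2.4524 bits

Chain rule check:
  H(X) + H(Y|X) = 1.3517 + 1.1007 = 2.4524 bits
  H(X,Y) = 2.4524 bits
✓ Chain rule verified.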